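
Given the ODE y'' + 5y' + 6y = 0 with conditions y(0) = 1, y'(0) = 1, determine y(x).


Characteristic roots of r² + 5r + 6 = 0 are -2, -3.
General solution y = c₁ e^(-2x) + c₂ e^(-3x).
Apply y(0) = 1: c₁ + c₂ = 1. Apply y'(0) = 1: -2 c₁ - 3 c₂ = 1.
Solve: c₁ = 4, c₂ = -3.
Particular solution: y = 4e^(-2x) - 3e^(-3x).


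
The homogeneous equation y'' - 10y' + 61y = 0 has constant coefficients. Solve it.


Characteristic equation: r² - 10r + 61 = 0.
Discriminant is negative; roots r = 5 ± 6i (complex conjugate pair).
General solution uses e^(α x)(C₁ cos(β x) + C₂ sin(β x)): y = e^(5x)(C₁cos(6x) + C₂sin(6x)).


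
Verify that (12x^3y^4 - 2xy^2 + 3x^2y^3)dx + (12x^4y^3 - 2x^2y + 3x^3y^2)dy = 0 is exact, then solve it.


Check exactness: ∂M/∂y = 48x^3y^3 - 4xy + 9x^2y^2 and ∂N/∂x = 48x^3y^3 - 4xy + 9x^2y^2; equal, so the equation is exact.
Integrate M with respect to x (treating y as constant): ∫M dx = 3x^4y^4 - x^2y^2 + x^3y^3 + h(y).
Differentiate w.r.t. y and set equal to N: all terms match, so h'(y) = 0 and h is a constant absorbed into C.
General solution: 3x^4y^4 - x^2y^2 + x^3y^3 = C.


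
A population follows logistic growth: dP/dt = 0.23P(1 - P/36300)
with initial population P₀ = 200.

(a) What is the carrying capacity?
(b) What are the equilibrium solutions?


Logistic ODE dP/dt = 0.23P(1 - P/36300) has equilibria where dP/dt = 0, i.e. P = 0 or P = 36300.
The coefficient (1 - P/K) = 0 when P = K, identifying K = 36300 as the carrying capacity.
(a) K = 36300; (b) equilibria P = 0 and P = 36300.


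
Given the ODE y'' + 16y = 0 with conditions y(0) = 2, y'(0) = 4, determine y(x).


Characteristic roots of r² + 16 = 0 are ±4i, so y = C₁cos(4x) + C₂sin(4x).
Apply y(0) = 2: C₁ = 2. Differentiate and apply y'(0) = 4: 4·C₂ = 4, so C₂ = 1.
Particular solution: y = 2cos(4x) + sin(4x).


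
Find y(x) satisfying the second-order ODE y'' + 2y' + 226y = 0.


Characteristic equation: r² + 2r + 226 = 0.
Discriminant is negative; roots r = -1 ± 15i (complex conjugate pair).
General solution uses e^(α x)(C₁ cos(β x) + C₂ sin(β x)): y = e^(-x)(C₁cos(15x) + C₂sin(15x)).


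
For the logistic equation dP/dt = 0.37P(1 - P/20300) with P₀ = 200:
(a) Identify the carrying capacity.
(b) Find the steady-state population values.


Logistic ODE dP/dt = 0.37P(1 - P/20300) has equilibria where dP/dt = 0, i.e. P = 0 or P = 20300.
The coefficient (1 - P/K) = 0 when P = K, identifying K = 20300 as the carrying capacity.
(a) K = 20300; (b) equilibria P = 0 and P = 20300.


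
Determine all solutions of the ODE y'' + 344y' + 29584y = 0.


Characteristic equation: r² + 344r + 29584 = 0, i.e. (r + 172)² = 0.
Repeated root r = -172; include an x factor for the second linearly independent solution.
General solution: y = (C₁ + C₂x)e^(-172x).


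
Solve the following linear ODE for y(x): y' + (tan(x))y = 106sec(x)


P(x) = tan(x) ⇒ μ = e^(∫tan(x)dx) = sec(x).
(sec(x) y)' = 106sec²(x) ⇒ sec(x) y = 106tan(x) + C.
Multiply by cos(x): y = 106sin(x) + C·cos(x).


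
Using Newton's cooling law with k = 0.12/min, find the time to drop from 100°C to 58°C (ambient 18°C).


From T(t) = T_a + (T₀ - T_a)e^(-kt), set T(t) = 58:
(58 - 18) / (100 - 18) = e^(-0.12t), so t = -ln(0.488)/0.12 ≈ 6.0 minutes.


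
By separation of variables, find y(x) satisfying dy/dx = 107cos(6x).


g(y) = 1, so integrate directly: y = ∫ 107cos(6x) dx = (107/6)sin(6x) + C.


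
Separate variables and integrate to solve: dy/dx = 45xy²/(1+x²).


Separate: dy/y² = 45x/(1+x²) dx.
Integrate LHS: ∫ dy/y² = -1/y.
Integrate RHS via u = 1+x²: (45/2)ln(1+x²) + C.
Result: -1/y = (45/2)ln(1+x²) + C.


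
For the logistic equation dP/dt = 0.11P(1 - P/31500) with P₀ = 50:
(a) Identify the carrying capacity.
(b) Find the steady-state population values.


Logistic ODE dP/dt = 0.11P(1 - P/31500) has equilibria where dP/dt = 0, i.e. P = 0 or P = 31500.
The coefficient (1 - P/K) = 0 when P = K, identifying K = 31500 as the carrying capacity.
(a) K = 31500; (b) equilibria P = 0 and P = 31500.


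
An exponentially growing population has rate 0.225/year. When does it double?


Exponential growth: P(t) = P₀ e^(0.225t). Set P(t)/P₀ = 2: e^(0.225t) = 2.
Solve: t = ln(2)/0.225 ≈ 3.08 years.


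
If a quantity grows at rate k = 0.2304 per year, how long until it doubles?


Exponential growth: P(t) = P₀ e^(0.2304t). Set P(t)/P₀ = 2: e^(0.2304t) = 2.
Solve: t = ln(2)/0.2304 ≈ 3.01 years.


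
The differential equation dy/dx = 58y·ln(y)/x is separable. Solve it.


Separate: dy/[y ln(y)] = 58 dx/x.
Substitute u = ln(y): du/u = 58 dx/x.
Integrate: ln|ln(y)| = 58ln|x| + C₀, hence ln(y) = C·x^58.


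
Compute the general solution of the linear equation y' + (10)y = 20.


P(x) = 10, Q(x) = 20; integrating factor μ = e^(10x).
(μ y)' = 20e^(10x) ⇒ μ y = 2e^(10x) + C.
Divide by μ: y = 2 + Ce^(-10x).


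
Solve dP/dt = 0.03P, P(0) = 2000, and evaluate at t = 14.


The ODE dP/dt = 0.03P has solution P(t) = P(0)e^(0.03t).
Substitute P(0) = 2000 and t = 14: P(14) = 2000 e^(0.42) ≈ 3044.


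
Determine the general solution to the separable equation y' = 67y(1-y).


Separate: dy/[y(1-y)] = 67 dx.
Partial fractions: 1/[y(1-y)] = 1/y + 1/(1-y).
Integrate: ln|y/(1-y)| = 67x + C₀.
Solve for y: y = 1/(1 + Ce^(-67x)).


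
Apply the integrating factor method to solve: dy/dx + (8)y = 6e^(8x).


P(x) = 8 ⇒ μ = e^(8x).
(μ y)' = 6e^(16x) ⇒ μ y = (6/16)e^(16x) + C.
Divide by μ: y = (3/8)e^(8x) + Ce^(-8x).


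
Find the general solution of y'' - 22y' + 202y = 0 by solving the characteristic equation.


Characteristic equation: r² - 22r + 202 = 0.
Discriminant is negative; roots r = 11 ± 9i (complex conjugate pair).
General solution uses e^(α x)(C₁ cos(β x) + C₂ sin(β x)): y = e^(11x)(C₁cos(9x) + C₂sin(9x)).


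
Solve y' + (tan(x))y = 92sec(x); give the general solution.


P(x) = tan(x) ⇒ μ = e^(∫tan(x)dx) = sec(x).
(sec(x) y)' = 92sec²(x) ⇒ sec(x) y = 92tan(x) + C.
Multiply by cos(x): y = 92sin(x) + C·cos(x).


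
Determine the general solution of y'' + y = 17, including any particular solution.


Homogeneous part: r² + 1 = 0 ⇒ r = ±1i, so y_h = C₁cos(x) + C₂sin(x).
Try constant y_p = A; plug in: 1A = 17 ⇒ A = 17.
General solution: y = C₁cos(x) + C₂sin(x) + 17.


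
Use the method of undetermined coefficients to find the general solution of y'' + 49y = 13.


Homogeneous part: r² + 49 = 0 ⇒ r = ±7i, so y_h = C₁cos(7x) + C₂sin(7x).
Try constant y_p = A; plug in: 49A = 13 ⇒ A = 13/49.
General solution: y = C₁cos(7x) + C₂sin(7x) + 13/49.


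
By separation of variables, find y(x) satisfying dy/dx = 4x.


Integrate both sides with respect to x: y = ∫ 4x dx = 2x^2 + C.


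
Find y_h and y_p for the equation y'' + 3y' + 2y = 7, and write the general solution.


Characteristic roots of r² + 3r + 2 = 0 are -2, -1.
y_h = C₁e^(-2x) + C₂e^(-x).
Constant forcing; try y_p = A. Then 2A = 7 ⇒ A = 7/2.
General solution: y = C₁e^(-2x) + C₂e^(-x) + 7/2.


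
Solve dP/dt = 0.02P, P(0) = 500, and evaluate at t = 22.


The ODE dP/dt = 0.02P has solution P(t) = P(0)e^(0.02t).
Substitute P(0) = 500 and t = 22: P(22) = 500 e^(0.44) ≈ 776.


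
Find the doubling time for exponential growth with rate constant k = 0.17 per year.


Exponential growth: P(t) = P₀ e^(0.17t). Set P(t)/P₀ = 2: e^(0.17t) = 2.
Solve: t = ln(2)/0.17 ≈ 4.08 years.


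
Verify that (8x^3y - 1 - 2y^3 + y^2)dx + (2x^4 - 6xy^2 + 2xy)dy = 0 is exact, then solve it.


Check exactness: ∂M/∂y = 8x^3 - 6y^2 + 2y and ∂N/∂x = 8x^3 - 6y^2 + 2y; equal, so the equation is exact.
Integrate M with respect to x (treating y as constant): ∫M dx = 2x^4y - x - 2xy^3 + xy^2 + h(y).
Differentiate w.r.t. y and set equal to N: all terms match, so h'(y) = 0 and h is a constant absorbed into C.
General solution: 2x^4y - x - 2xy^3 + xy^2 = C.


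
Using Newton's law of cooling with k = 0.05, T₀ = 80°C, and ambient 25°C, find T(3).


Newton's law: dT/dt = -k(T - T_a) has solution T(t) = T_a + (T₀ - T_a)e^(-kt).
Plug in T_a = 25, T₀ = 80, k = 0.05, t = 3: T(3) = 25 + (55)e^(-0.15) ≈ 72.3°C.


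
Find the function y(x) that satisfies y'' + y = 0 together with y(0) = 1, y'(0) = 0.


Characteristic roots of r² + 1 = 0 are ±1i, so y = C₁cos(x) + C₂sin(x).
Apply y(0) = 1: C₁ = 1. Differentiate and apply y'(0) = 0: 1·C₂ = 0, so C₂ = 0.
Particular solution: y = cos(x).


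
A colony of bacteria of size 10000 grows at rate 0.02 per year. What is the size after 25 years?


The ODE dP/dt = 0.02P has solution P(t) = P(0)e^(0.02t).
Substitute P(0) = 10000 and t = 25: P(25) = 10000 e^(0.50) ≈ 16487.


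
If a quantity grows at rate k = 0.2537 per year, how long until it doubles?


Exponential growth: P(t) = P₀ e^(0.2537t). Set P(t)/P₀ = 2: e^(0.2537t) = 2.
Solve: t = ln(2)/0.2537 ≈ 2.73 years.


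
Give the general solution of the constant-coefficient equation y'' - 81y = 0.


Characteristic equation: r² - 81 = 0.
Factor: (r + 9)(r - 9) = 0 ⇒ r = -9, 9 (distinct real).
General solution: y = C₁e^(-9x) + C₂e^(9x).


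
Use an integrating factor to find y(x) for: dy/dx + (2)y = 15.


P(x) = 2, Q(x) = 15; integrating factor μ = e^(2x).
(μ y)' = 15e^(2x) ⇒ μ y = (15/2)e^(2x) + C.
Divide by μ: y = 15/2 + Ce^(-2x).


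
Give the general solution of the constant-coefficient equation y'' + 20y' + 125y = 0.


Characteristic equation: r² + 20r + 125 = 0.
Discriminant is negative; roots r = -10 ± 5i (complex conjugate pair).
General solution uses e^(α x)(C₁ cos(β x) + C₂ sin(β x)): y = e^(-10x)(C₁cos(5x) + C₂sin(5x)).


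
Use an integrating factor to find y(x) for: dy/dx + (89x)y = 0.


P(x) = 89x ⇒ μ = e^((89/2)x²).
Q(x) = 0 so μ y is constant: y = Ce^(-(89/2)x²).


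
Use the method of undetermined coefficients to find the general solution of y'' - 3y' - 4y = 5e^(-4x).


Characteristic roots of r² - 3r - 4 = 0 are -1, 4.
y_h = C₁e^(-x) + C₂e^(4x).
Forcing exponent -4 is not a characteristic root; try y_p = Ae^(-4x).
Substitute: A·(16 + (-3)·-4 + (-4)) = A·24 = 5, so A = 5/24.
General solution: y = C₁e^(-x) + C₂e^(4x) + (5/24)e^(-4x).


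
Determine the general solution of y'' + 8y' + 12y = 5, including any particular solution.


Characteristic roots of r² + 8r + 12 = 0 are -2, -6.
y_h = C₁e^(-2x) + C₂e^(-6x).
Constant forcing; try y_p = A. Then 12A = 5 ⇒ A = 5/12.
General solution: y = C₁e^(-2x) + C₂e^(-6x) + 5/12.


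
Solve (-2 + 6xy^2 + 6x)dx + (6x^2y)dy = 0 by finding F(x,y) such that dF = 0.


Check exactness: ∂M/∂y = 12xy and ∂N/∂x = 12xy; equal, so the equation is exact.
Integrate M with respect to x (treating y as constant): ∫M dx = -2x + 3x^2y^2 + 3x^2 + h(y).
Differentiate w.r.t. y and set equal to N: all terms match, so h'(y) = 0 and h is a constant absorbed into C.
General solution: -2x + 3x^2y^2 + 3x^2 = C.


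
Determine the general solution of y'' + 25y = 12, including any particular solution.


Homogeneous part: r² + 25 = 0 ⇒ r = ±5i, so y_h = C₁cos(5x) + C₂sin(5x).
Try constant y_p = A; plug in: 25A = 12 ⇒ A = 12/25.
General solution: y = C₁cos(5x) + C₂sin(5x) + 12/25.


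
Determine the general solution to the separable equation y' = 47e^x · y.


Separate variables: dy/y = 47e^x dx.
Integrate: ln|y| = 47e^x + C₀.
Exponentiate: y = Ce^(47e^x).


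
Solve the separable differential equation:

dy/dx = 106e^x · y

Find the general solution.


Separate variables: dy/y = 106e^x dx.
Integrate: ln|y| = 106e^x + C₀.
Exponentiate: y = Ce^(106e^x).


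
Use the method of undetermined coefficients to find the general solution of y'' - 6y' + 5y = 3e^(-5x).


Characteristic roots of r² - 6r + 5 = 0 are 1, 5.
y_h = C₁e^(x) + C₂e^(5x).
Forcing exponent -5 is not a characteristic root; try y_p = Ae^(-5x).
Substitute: A·(25 + (-6)·-5 + (5)) = A·60 = 3, so A = 1/20.
General solution: y = C₁e^(x) + C₂e^(5x) + (1/20)e^(-5x).


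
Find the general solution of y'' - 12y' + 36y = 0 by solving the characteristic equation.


Characteristic equation: r² - 12r + 36 = 0, i.e. (r - 6)² = 0.
Repeated root r = 6; include an x factor for the second linearly independent solution.
General solution: y = (C₁ + C₂x)e^(6x).


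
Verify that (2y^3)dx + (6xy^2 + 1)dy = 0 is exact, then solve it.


Check exactness: ∂M/∂y = 6y^2 and ∂N/∂x = 6y^2; equal, so the equation is exact.
Integrate M with respect to x (treating y as constant): ∫M dx = 2xy^3 + h(y).
Differentiate w.r.t. y and set equal to N: the x-dependent terms already match, leaving h'(y) = 1. Integrate: h(y) = y.
So F(x,y) = 2xy^3 + y.
General solution: 2xy^3 + y = C.


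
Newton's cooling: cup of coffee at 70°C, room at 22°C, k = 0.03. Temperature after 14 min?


Newton's law: dT/dt = -k(T - T_a) has solution T(t) = T_a + (T₀ - T_a)e^(-kt).
Plug in T_a = 22, T₀ = 70, k = 0.03, t = 14: T(14) = 22 + (48)e^(-0.42) ≈ 53.5°C.


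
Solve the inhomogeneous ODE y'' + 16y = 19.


Homogeneous part: r² + 16 = 0 ⇒ r = ±4i, so y_h = C₁cos(4x) + C₂sin(4x).
Try constant y_p = A; plug in: 16A = 19 ⇒ A = 19/16.
General solution: y = C₁cos(4x) + C₂sin(4x) + 19/16.


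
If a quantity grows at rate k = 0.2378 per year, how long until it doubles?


Exponential growth: P(t) = P₀ e^(0.2378t). Set P(t)/P₀ = 2: e^(0.2378t) = 2.
Solve: t = ln(2)/0.2378 ≈ 2.91 years.


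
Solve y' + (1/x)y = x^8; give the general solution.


P(x) = 1/x ⇒ μ = x^1.
(x^1 y)' = x^9 ⇒ x^1 y = x^10/(10) + C.
Solve for y: y = (1/10)x^9 + C/x^1.


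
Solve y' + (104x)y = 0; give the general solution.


P(x) = 104x ⇒ μ = e^(52x²).
Q(x) = 0 so μ y is constant: y = Ce^(-52x²).


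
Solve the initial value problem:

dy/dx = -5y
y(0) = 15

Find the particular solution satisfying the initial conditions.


General solution of y' = -5y is y = Ce^(-5x).
Apply y(0) = 15: C = 15.
Particular solution: y = 15e^(-5x).


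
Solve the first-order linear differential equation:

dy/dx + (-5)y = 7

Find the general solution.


P(x) = -5 ⇒ μ = e^(-5x).
(μ y)' = 7e^(-5x) ⇒ μ y = -(7/5)e^(-5x) + C.
Divide by μ: y = -7/5 + Ce^(5x).


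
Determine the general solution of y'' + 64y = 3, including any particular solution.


Homogeneous part: r² + 64 = 0 ⇒ r = ±8i, so y_h = C₁cos(8x) + C₂sin(8x).
Try constant y_p = A; plug in: 64A = 3 ⇒ A = 3/64.
General solution: y = C₁cos(8x) + C₂sin(8x) + 3/64.


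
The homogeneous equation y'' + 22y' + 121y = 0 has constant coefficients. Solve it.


Characteristic equation: r² + 22r + 121 = 0, i.e. (r + 11)² = 0.
Repeated root r = -11; include an x factor for the second linearly independent solution.
General solution: y = (C₁ + C₂x)e^(-11x).


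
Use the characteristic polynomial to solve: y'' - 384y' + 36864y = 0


Characteristic equation: r² - 384r + 36864 = 0, i.e. (r - 192)² = 0.
Repeated root r = 192; include an x factor for the second linearly independent solution.
General solution: y = (C₁ + C₂x)e^(192x).


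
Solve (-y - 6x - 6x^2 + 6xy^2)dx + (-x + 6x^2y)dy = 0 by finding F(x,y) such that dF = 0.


Check exactness: ∂M/∂y = -1 + 12xy and ∂N/∂x = -1 + 12xy; equal, so the equation is exact.
Integrate M with respect to x (treating y as constant): ∫M dx = -xy - 3x^2 - 2x^3 + 3x^2y^2 + h(y).
Differentiate w.r.t. y and set equal to N: all terms match, so h'(y) = 0 and h is a constant absorbed into C.
General solution: -xy - 3x^2 - 2x^3 + 3x^2y^2 = C.


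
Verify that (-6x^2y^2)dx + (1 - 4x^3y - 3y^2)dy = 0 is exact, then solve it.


Check exactness: ∂M/∂y = -12x^2y and ∂N/∂x = -12x^2y; equal, so the equation is exact.
Integrate M with respect to x (treating y as constant): ∫M dx = -2x^3y^2 + h(y).
Differentiate w.r.t. y and set equal to N: the x-dependent terms already match, leaving h'(y) = 1 - 3y^2. Integrate: h(y) = y - y^3.
So F(x,y) = y - 2x^3y^2 - y^3.
General solution: y - 2x^3y^2 - y^3 = C.


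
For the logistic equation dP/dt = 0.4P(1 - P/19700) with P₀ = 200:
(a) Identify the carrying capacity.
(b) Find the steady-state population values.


Logistic ODE dP/dt = 0.4P(1 - P/19700) has equilibria where dP/dt = 0, i.e. P = 0 or P = 19700.
The coefficient (1 - P/K) = 0 when P = K, identifying K = 19700 as the carrying capacity.
(a) K = 19700; (b) equilibria P = 0 and P = 19700.


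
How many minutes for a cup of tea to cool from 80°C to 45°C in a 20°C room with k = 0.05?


From T(t) = T_a + (T₀ - T_a)e^(-kt), set T(t) = 45:
(45 - 20) / (80 - 20) = e^(-0.05t), so t = -ln(0.417)/0.05 ≈ 17.5 minutes.


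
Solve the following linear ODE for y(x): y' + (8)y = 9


P(x) = 8, Q(x) = 9; integrating factor μ = e^(8x).
(μ y)' = 9e^(8x) ⇒ μ y = (9/8)e^(8x) + C.
Divide by μ: y = 9/8 + Ce^(-8x).


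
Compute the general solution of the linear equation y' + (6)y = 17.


P(x) = 6, Q(x) = 17; integrating factor μ = e^(6x).
(μ y)' = 17e^(6x) ⇒ μ y = (17/6)e^(6x) + C.
Divide by μ: y = 17/6 + Ce^(-6x).


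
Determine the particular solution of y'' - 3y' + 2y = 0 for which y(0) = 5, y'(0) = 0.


Characteristic roots of r² - 3r + 2 = 0 are 1, 2.
General solution y = c₁ e^(x) + c₂ e^(2x).
Apply y(0) = 5: c₁ + c₂ = 5. Apply y'(0) = 0: 1 c₁ + 2 c₂ = 0.
Solve: c₁ = 10, c₂ = -5.
Particular solution: y = 10e^(x) - 5e^(2x).


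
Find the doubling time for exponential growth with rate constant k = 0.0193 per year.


Exponential growth: P(t) = P₀ e^(0.0193t). Set P(t)/P₀ = 2: e^(0.0193t) = 2.
Solve: t = ln(2)/0.0193 ≈ 35.91 years.


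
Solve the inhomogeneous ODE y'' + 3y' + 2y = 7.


Characteristic roots of r² + 3r + 2 = 0 are -2, -1.
y_h = C₁e^(-2x) + C₂e^(-x).
Constant forcing; try y_p = A. Then 2A = 7 ⇒ A = 7/2.
General solution: y = C₁e^(-2x) + C₂e^(-x) + 7/2.


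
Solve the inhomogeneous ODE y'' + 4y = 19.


Homogeneous part: r² + 4 = 0 ⇒ r = ±2i, so y_h = C₁cos(2x) + C₂sin(2x).
Try constant y_p = A; plug in: 4A = 19 ⇒ A = 19/4.
General solution: y = C₁cos(2x) + C₂sin(2x) + 19/4.


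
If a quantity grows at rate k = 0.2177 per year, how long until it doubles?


Exponential growth: P(t) = P₀ e^(0.2177t). Set P(t)/P₀ = 2: e^(0.2177t) = 2.
Solve: t = ln(2)/0.2177 ≈ 3.18 years.


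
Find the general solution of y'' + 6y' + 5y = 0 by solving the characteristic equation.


Characteristic equation: r² + 6r + 5 = 0.
Factor: (r + 1)(r + 5) = 0 ⇒ r = -1, -5 (distinct real).
General solution: y = C₁e^(-x) + C₂e^(-5x).


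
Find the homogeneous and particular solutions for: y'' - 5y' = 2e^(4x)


Characteristic roots of r² - 5r = 0 are 0, 5.
y_h = C₁ + C₂e^(5x).
Forcing exponent 4 is not a characteristic root; try y_p = Ae^(4x).
Substitute: A·(16 + (-5)·4 + (0)) = A·-4 = 2, so A = -1/2.
General solution: y = C₁ + C₂e^(5x) - (1/2)e^(4x).


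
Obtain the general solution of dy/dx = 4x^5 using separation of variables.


Integrate both sides with respect to x: y = ∫ 4x^5 dx = (2/3)x^6 + C.


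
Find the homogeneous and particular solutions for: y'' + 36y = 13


Homogeneous part: r² + 36 = 0 ⇒ r = ±6i, so y_h = C₁cos(6x) + C₂sin(6x).
Try constant y_p = A; plug in: 36A = 13 ⇒ A = 13/36.
General solution: y = C₁cos(6x) + C₂sin(6x) + 13/36.


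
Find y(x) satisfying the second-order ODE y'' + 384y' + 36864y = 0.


Characteristic equation: r² + 384r + 36864 = 0, i.e. (r + 192)² = 0.
Repeated root r = -192; include an x factor for the second linearly independent solution.
General solution: y = (C₁ + C₂x)e^(-192x).


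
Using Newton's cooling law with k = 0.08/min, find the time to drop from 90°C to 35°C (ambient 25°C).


From T(t) = T_a + (T₀ - T_a)e^(-kt), set T(t) = 35:
(35 - 25) / (90 - 25) = e^(-0.08t), so t = -ln(0.154)/0.08 ≈ 23.4 minutes.


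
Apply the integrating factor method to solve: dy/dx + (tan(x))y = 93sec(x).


P(x) = tan(x) ⇒ μ = e^(∫tan(x)dx) = sec(x).
(sec(x) y)' = 93sec²(x) ⇒ sec(x) y = 93tan(x) + C.
Multiply by cos(x): y = 93sin(x) + C·cos(x).


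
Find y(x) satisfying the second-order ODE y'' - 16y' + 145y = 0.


Characteristic equation: r² - 16r + 145 = 0.
Discriminant is negative; roots r = 8 ± 9i (complex conjugate pair).
General solution uses e^(α x)(C₁ cos(β x) + C₂ sin(β x)): y = e^(8x)(C₁cos(9x) + C₂sin(9x)).


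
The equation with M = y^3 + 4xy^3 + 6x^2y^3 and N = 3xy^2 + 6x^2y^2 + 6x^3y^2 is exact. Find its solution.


Check exactness: ∂M/∂y = 3y^2 + 12xy^2 + 18x^2y^2 and ∂N/∂x = 3y^2 + 12xy^2 + 18x^2y^2; equal, so the equation is exact.
Integrate M with respect to x (treating y as constant): ∫M dx = xy^3 + 2x^2y^3 + 2x^3y^3 + h(y).
Differentiate w.r.t. y and set equal to N: all terms match, so h'(y) = 0 and h is a constant absorbed into C.
General solution: xy^3 + 2x^2y^3 + 2x^3y^3 = C.


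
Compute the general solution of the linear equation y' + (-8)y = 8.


P(x) = -8 ⇒ μ = e^(-8x).
(μ y)' = 8e^(-8x) ⇒ μ y = -e^(-8x) + C.
Divide by μ: y = -1 + Ce^(8x).


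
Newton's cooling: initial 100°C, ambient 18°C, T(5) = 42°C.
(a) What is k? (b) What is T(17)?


Newton's law: T(t) = T_a + (T₀ - T_a)e^(-kt).
(a) Use T(5) = 42: (42 - 18)/(100 - 18) = e^(-k·5), so k = -ln(0.293)/5 ≈ 0.2457.
(b) Apply k to t = 17: T(17) = 18 + (82)e^(-4.177) ≈ 19.3°C.


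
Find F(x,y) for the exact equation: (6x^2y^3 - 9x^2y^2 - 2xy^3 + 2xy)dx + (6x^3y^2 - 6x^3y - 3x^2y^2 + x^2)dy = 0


Check exactness: ∂M/∂y = 18x^2y^2 - 18x^2y - 6xy^2 + 2x and ∂N/∂x = 18x^2y^2 - 18x^2y - 6xy^2 + 2x; equal, so the equation is exact.
Integrate M with respect to x (treating y as constant): ∫M dx = 2x^3y^3 - 3x^3y^2 - x^2y^3 + x^2y + h(y).
Differentiate w.r.t. y and set equal to N: all terms match, so h'(y) = 0 and h is a constant absorbed into C.
General solution: 2x^3y^3 - 3x^3y^2 - x^2y^3 + x^2y = C.


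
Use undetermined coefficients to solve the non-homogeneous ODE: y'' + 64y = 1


Homogeneous part: r² + 64 = 0 ⇒ r = ±8i, so y_h = C₁cos(8x) + C₂sin(8x).
Try constant y_p = A; plug in: 64A = 1 ⇒ A = 1/64.
General solution: y = C₁cos(8x) + C₂sin(8x) + 1/64.


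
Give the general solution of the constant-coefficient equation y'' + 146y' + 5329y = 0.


Characteristic equation: r² + 146r + 5329 = 0, i.e. (r + 73)² = 0.
Repeated root r = -73; include an x factor for the second linearly independent solution.
General solution: y = (C₁ + C₂x)e^(-73x).


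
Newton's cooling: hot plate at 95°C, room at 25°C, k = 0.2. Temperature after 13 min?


Newton's law: dT/dt = -k(T - T_a) has solution T(t) = T_a + (T₀ - T_a)e^(-kt).
Plug in T_a = 25, T₀ = 95, k = 0.2, t = 13: T(13) = 25 + (70)e^(-2.60) ≈ 30.2°C.


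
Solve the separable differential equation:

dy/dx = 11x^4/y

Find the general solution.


Separate variables: y dy = 11x^4 dx.
Integrate both sides: y²/2 = (11/5)x^5 + C₀.
Multiply by 2: y² = (22/5)x^5 + C.


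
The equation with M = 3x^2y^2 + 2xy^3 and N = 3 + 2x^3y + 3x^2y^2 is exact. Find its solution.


Check exactness: ∂M/∂y = 6x^2y + 6xy^2 and ∂N/∂x = 6x^2y + 6xy^2; equal, so the equation is exact.
Integrate M with respect to x (treating y as constant): ∫M dx = x^3y^2 + x^2y^3 + h(y).
Differentiate w.r.t. y and set equal to N: the x-dependent terms already match, leaving h'(y) = 3. Integrate: h(y) = 3y.
So F(x,y) = 3y + x^3y^2 + x^2y^3.
General solution: 3y + x^3y^2 + x^2y^3 = C.


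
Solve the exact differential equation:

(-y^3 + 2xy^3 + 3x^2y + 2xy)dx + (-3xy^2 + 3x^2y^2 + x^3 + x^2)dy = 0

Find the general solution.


Check exactness: ∂M/∂y = -3y^2 + 6xy^2 + 3x^2 + 2x and ∂N/∂x = -3y^2 + 6xy^2 + 3x^2 + 2x; equal, so the equation is exact.
Integrate M with respect to x (treating y as constant): ∫M dx = -xy^3 + x^2y^3 + x^3y + x^2y + h(y).
Differentiate w.r.t. y and set equal to N: all terms match, so h'(y) = 0 and h is a constant absorbed into C.
General solution: -xy^3 + x^2y^3 + x^3y + x^2y = C.


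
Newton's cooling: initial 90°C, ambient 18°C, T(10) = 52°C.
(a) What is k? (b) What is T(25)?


Newton's law: T(t) = T_a + (T₀ - T_a)e^(-kt).
(a) Use T(10) = 52: (52 - 18)/(90 - 18) = e^(-k·10), so k = -ln(0.472)/10 ≈ 0.0750.
(b) Apply k to t = 25: T(25) = 18 + (72)e^(-1.876) ≈ 29.0°C.


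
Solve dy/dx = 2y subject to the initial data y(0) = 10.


General solution of y' = 2y is y = Ce^(2x).
Apply y(0) = 10: C = 10.
Particular solution: y = 10e^(2x).


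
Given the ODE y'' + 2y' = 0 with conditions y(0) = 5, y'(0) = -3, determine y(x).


Characteristic roots of r² + 2r = 0 are -2, 0.
General solution y = c₁ e^(-2x) + c₂.
Apply y(0) = 5: c₁ + c₂ = 5. Apply y'(0) = -3: -2 c₁ + 0 c₂ = -3.
Solve: c₁ = 3/2, c₂ = 7/2.
Particular solution: y = (3/2)e^(-2x) + 7/2.


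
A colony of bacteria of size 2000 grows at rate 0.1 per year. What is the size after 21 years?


The ODE dP/dt = 0.1P has solution P(t) = P(0)e^(0.1t).
Substitute P(0) = 2000 and t = 21: P(21) = 2000 e^(2.10) ≈ 16332.


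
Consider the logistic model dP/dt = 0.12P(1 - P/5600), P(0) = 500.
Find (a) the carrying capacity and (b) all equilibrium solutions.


Logistic ODE dP/dt = 0.12P(1 - P/5600) has equilibria where dP/dt = 0, i.e. P = 0 or P = 5600.
The coefficient (1 - P/K) = 0 when P = K, identifying K = 5600 as the carrying capacity.
(a) K = 5600; (b) equilibria P = 0 and P = 5600.


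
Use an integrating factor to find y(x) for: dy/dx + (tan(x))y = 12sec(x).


P(x) = tan(x) ⇒ μ = e^(∫tan(x)dx) = sec(x).
(sec(x) y)' = 12sec²(x) ⇒ sec(x) y = 12tan(x) + C.
Multiply by cos(x): y = 12sin(x) + C·cos(x).


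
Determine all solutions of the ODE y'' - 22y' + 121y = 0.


Characteristic equation: r² - 22r + 121 = 0, i.e. (r - 11)² = 0.
Repeated root r = 11; include an x factor for the second linearly independent solution.
General solution: y = (C₁ + C₂x)e^(11x).


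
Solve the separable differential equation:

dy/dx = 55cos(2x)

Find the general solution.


g(y) = 1, so integrate directly: y = ∫ 55cos(2x) dx = (55/2)sin(2x) + C.


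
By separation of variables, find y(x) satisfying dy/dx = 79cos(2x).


g(y) = 1, so integrate directly: y = ∫ 79cos(2x) dx = (79/2)sin(2x) + C.


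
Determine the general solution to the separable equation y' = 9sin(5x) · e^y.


Separate: e^(-y) dy = 9sin(5x) dx.
Integrate: -e^(-y) = -(9/5)cos(5x) + C₀.
Rearrange: e^(-y) = (9/5)cos(5x) + C.


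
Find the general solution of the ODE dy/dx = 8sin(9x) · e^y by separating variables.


Separate: e^(-y) dy = 8sin(9x) dx.
Integrate: -e^(-y) = -(8/9)cos(9x) + C₀.
Rearrange: e^(-y) = (8/9)cos(9x) + C.


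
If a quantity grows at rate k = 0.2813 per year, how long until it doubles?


Exponential growth: P(t) = P₀ e^(0.2813t). Set P(t)/P₀ = 2: e^(0.2813t) = 2.
Solve: t = ln(2)/0.2813 ≈ 2.46 years.


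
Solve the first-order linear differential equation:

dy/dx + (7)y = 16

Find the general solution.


P(x) = 7, Q(x) = 16; integrating factor μ = e^(7x).
(μ y)' = 16e^(7x) ⇒ μ y = (16/7)e^(7x) + C.
Divide by μ: y = 16/7 + Ce^(-7x).


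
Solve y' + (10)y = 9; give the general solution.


P(x) = 10, Q(x) = 9; integrating factor μ = e^(10x).
(μ y)' = 9e^(10x) ⇒ μ y = (9/10)e^(10x) + C.
Divide by μ: y = 9/10 + Ce^(-10x).


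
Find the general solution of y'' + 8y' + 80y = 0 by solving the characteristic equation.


Characteristic equation: r² + 8r + 80 = 0.
Discriminant is negative; roots r = -4 ± 8i (complex conjugate pair).
General solution uses e^(α x)(C₁ cos(β x) + C₂ sin(β x)): y = e^(-4x)(C₁cos(8x) + C₂sin(8x)).


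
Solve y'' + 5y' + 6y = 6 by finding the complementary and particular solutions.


Characteristic roots of r² + 5r + 6 = 0 are -3, -2.
y_h = C₁e^(-3x) + C₂e^(-2x).
Constant forcing; try y_p = A. Then 6A = 6 ⇒ A = 1.
General solution: y = C₁e^(-3x) + C₂e^(-2x) + 1.


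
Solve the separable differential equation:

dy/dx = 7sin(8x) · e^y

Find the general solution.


Separate: e^(-y) dy = 7sin(8x) dx.
Integrate: -e^(-y) = -(7/8)cos(8x) + C₀.
Rearrange: e^(-y) = (7/8)cos(8x) + C.


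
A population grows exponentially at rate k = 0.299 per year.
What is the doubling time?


Exponential growth: P(t) = P₀ e^(0.299t). Set P(t)/P₀ = 2: e^(0.299t) = 2.
Solve: t = ln(2)/0.299 ≈ 2.32 years.


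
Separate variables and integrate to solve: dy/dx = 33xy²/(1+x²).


Separate: dy/y² = 33x/(1+x²) dx.
Integrate LHS: ∫ dy/y² = -1/y.
Integrate RHS via u = 1+x²: (33/2)ln(1+x²) + C.
Result: -1/y = (33/2)ln(1+x²) + C.


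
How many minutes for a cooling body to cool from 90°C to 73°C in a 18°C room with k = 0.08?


From T(t) = T_a + (T₀ - T_a)e^(-kt), set T(t) = 73:
(73 - 18) / (90 - 18) = e^(-0.08t), so t = -ln(0.764)/0.08 ≈ 3.4 minutes.


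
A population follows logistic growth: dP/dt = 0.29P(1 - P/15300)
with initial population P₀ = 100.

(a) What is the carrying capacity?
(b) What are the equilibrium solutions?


Logistic ODE dP/dt = 0.29P(1 - P/15300) has equilibria where dP/dt = 0, i.e. P = 0 or P = 15300.
The coefficient (1 - P/K) = 0 when P = K, identifying K = 15300 as the carrying capacity.
(a) K = 15300; (b) equilibria P = 0 and P = 15300.


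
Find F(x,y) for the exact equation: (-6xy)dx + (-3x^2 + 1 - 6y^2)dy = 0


Check exactness: ∂M/∂y = -6x and ∂N/∂x = -6x; equal, so the equation is exact.
Integrate M with respect to x (treating y as constant): ∫M dx = -3x^2y + h(y).
Differentiate w.r.t. y and set equal to N: the x-dependent terms already match, leaving h'(y) = 1 - 6y^2. Integrate: h(y) = y - 2y^3.
So F(x,y) = -3x^2y + y - 2y^3.
General solution: -3x^2y + y - 2y^3 = C.


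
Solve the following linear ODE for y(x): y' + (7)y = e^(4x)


P(x) = 7 ⇒ μ = e^(7x).
(μ y)' = e^(11x) ⇒ μ y = e^(11x)/11 + C.
Divide by μ: y = (1/11)e^(4x) + Ce^(-7x).


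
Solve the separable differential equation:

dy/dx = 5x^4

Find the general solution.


Integrate both sides with respect to x: y = ∫ 5x^4 dx = x^5 + C.


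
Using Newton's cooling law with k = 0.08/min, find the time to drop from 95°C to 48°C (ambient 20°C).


From T(t) = T_a + (T₀ - T_a)e^(-kt), set T(t) = 48:
(48 - 20) / (95 - 20) = e^(-0.08t), so t = -ln(0.373)/0.08 ≈ 12.3 minutes.


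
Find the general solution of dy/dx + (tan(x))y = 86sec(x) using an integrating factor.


P(x) = tan(x) ⇒ μ = e^(∫tan(x)dx) = sec(x).
(sec(x) y)' = 86sec²(x) ⇒ sec(x) y = 86tan(x) + C.
Multiply by cos(x): y = 86sin(x) + C·cos(x).


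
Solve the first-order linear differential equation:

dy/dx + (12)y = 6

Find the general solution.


P(x) = 12, Q(x) = 6; integrating factor μ = e^(12x).
(μ y)' = 6e^(12x) ⇒ μ y = (1/2)e^(12x) + C.
Divide by μ: y = 1/2 + Ce^(-12x).


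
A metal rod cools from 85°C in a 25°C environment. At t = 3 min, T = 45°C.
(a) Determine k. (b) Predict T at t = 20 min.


Newton's law: T(t) = T_a + (T₀ - T_a)e^(-kt).
(a) Use T(3) = 45: (45 - 25)/(85 - 25) = e^(-k·3), so k = -ln(0.333)/3 ≈ 0.3662.
(b) Apply k to t = 20: T(20) = 25 + (60)e^(-7.324) ≈ 25.0°C.


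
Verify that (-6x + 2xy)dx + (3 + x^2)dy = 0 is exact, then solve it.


Check exactness: ∂M/∂y = 2x and ∂N/∂x = 2x; equal, so the equation is exact.
Integrate M with respect to x (treating y as constant): ∫M dx = -3x^2 + x^2y + h(y).
Differentiate w.r.t. y and set equal to N: the x-dependent terms already match, leaving h'(y) = 3. Integrate: h(y) = 3y.
So F(x,y) = -3x^2 + 3y + x^2y.
General solution: -3x^2 + 3y + x^2y = C.


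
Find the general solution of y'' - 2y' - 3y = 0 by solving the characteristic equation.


Characteristic equation: r² - 2r - 3 = 0.
Factor: (r - 3)(r + 1) = 0 ⇒ r = 3, -1 (distinct real).
General solution: y = C₁e^(3x) + C₂e^(-x).


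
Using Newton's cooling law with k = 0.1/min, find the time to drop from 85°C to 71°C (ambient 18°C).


From T(t) = T_a + (T₀ - T_a)e^(-kt), set T(t) = 71:
(71 - 18) / (85 - 18) = e^(-0.1t), so t = -ln(0.791)/0.1 ≈ 2.3 minutes.


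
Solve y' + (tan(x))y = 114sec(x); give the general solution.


P(x) = tan(x) ⇒ μ = e^(∫tan(x)dx) = sec(x).
(sec(x) y)' = 114sec²(x) ⇒ sec(x) y = 114tan(x) + C.
Multiply by cos(x): y = 114sin(x) + C·cos(x).


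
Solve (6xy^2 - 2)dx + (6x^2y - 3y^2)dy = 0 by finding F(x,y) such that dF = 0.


Check exactness: ∂M/∂y = 12xy and ∂N/∂x = 12xy; equal, so the equation is exact.
Integrate M with respect to x (treating y as constant): ∫M dx = 3x^2y^2 - 2x + h(y).
Differentiate w.r.t. y and set equal to N: the x-dependent terms already match, leaving h'(y) = -3y^2. Integrate: h(y) = -y^3.
So F(x,y) = 3x^2y^2 - y^3 - 2x.
General solution: 3x^2y^2 - y^3 - 2x = C.


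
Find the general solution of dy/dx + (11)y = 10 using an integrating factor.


P(x) = 11, Q(x) = 10; integrating factor μ = e^(11x).
(μ y)' = 10e^(11x) ⇒ μ y = (10/11)e^(11x) + C.
Divide by μ: y = 10/11 + Ce^(-11x).


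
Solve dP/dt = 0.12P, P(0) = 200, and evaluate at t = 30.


The ODE dP/dt = 0.12P has solution P(t) = P(0)e^(0.12t).
Substitute P(0) = 200 and t = 30: P(30) = 200 e^(3.60) ≈ 7320.


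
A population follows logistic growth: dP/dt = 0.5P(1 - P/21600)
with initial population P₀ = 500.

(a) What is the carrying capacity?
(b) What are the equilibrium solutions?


Logistic ODE dP/dt = 0.5P(1 - P/21600) has equilibria where dP/dt = 0, i.e. P = 0 or P = 21600.
The coefficient (1 - P/K) = 0 when P = K, identifying K = 21600 as the carrying capacity.
(a) K = 21600; (b) equilibria P = 0 and P = 21600.


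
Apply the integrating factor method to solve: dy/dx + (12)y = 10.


P(x) = 12, Q(x) = 10; integrating factor μ = e^(12x).
(μ y)' = 10e^(12x) ⇒ μ y = (5/6)e^(12x) + C.
Divide by μ: y = 5/6 + Ce^(-12x).


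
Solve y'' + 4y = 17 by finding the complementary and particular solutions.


Homogeneous part: r² + 4 = 0 ⇒ r = ±2i, so y_h = C₁cos(2x) + C₂sin(2x).
Try constant y_p = A; plug in: 4A = 17 ⇒ A = 17/4.
General solution: y = C₁cos(2x) + C₂sin(2x) + 17/4.


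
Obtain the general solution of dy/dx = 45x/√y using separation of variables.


Separate: √y dy = 45x dx.
Integrate: (2/3)y^(3/2) = (45/2)x² + C.


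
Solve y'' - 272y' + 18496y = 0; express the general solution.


Characteristic equation: r² - 272r + 18496 = 0, i.e. (r - 136)² = 0.
Repeated root r = 136; include an x factor for the second linearly independent solution.
General solution: y = (C₁ + C₂x)e^(136x).


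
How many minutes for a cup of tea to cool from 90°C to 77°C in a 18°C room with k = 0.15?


From T(t) = T_a + (T₀ - T_a)e^(-kt), set T(t) = 77:
(77 - 18) / (90 - 18) = e^(-0.15t), so t = -ln(0.819)/0.15 ≈ 1.3 minutes.


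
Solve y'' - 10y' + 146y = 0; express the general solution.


Characteristic equation: r² - 10r + 146 = 0.
Discriminant is negative; roots r = 5 ± 11i (complex conjugate pair).
General solution uses e^(α x)(C₁ cos(β x) + C₂ sin(β x)): y = e^(5x)(C₁cos(11x) + C₂sin(11x)).


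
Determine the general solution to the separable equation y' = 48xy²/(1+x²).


Separate: dy/y² = 48x/(1+x²) dx.
Integrate LHS: ∫ dy/y² = -1/y.
Integrate RHS via u = 1+x²: 24ln(1+x²) + C.
Result: -1/y = 24ln(1+x²) + C.


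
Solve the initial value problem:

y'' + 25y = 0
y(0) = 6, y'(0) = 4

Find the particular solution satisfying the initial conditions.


Characteristic roots of r² + 25 = 0 are ±5i, so y = C₁cos(5x) + C₂sin(5x).
Apply y(0) = 6: C₁ = 6. Differentiate and apply y'(0) = 4: 5·C₂ = 4, so C₂ = 4/5.
Particular solution: y = 6cos(5x) + (4/5)sin(5x).


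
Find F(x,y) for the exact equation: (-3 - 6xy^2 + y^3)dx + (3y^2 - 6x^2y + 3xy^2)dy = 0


Check exactness: ∂M/∂y = -12xy + 3y^2 and ∂N/∂x = -12xy + 3y^2; equal, so the equation is exact.
Integrate M with respect to x (treating y as constant): ∫M dx = -3x - 3x^2y^2 + xy^3 + h(y).
Differentiate w.r.t. y and set equal to N: the x-dependent terms already match, leaving h'(y) = 3y^2. Integrate: h(y) = y^3.
So F(x,y) = -3x + y^3 - 3x^2y^2 + xy^3.
General solution: -3x + y^3 - 3x^2y^2 + xy^3 = C.


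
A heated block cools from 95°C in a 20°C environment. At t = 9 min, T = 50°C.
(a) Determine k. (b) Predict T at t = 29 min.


Newton's law: T(t) = T_a + (T₀ - T_a)e^(-kt).
(a) Use T(9) = 50: (50 - 20)/(95 - 20) = e^(-k·9), so k = -ln(0.400)/9 ≈ 0.1018.
(b) Apply k to t = 29: T(29) = 20 + (75)e^(-2.952) ≈ 23.9°C.


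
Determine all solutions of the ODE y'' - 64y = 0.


Characteristic equation: r² - 64 = 0.
Factor: (r - 8)(r + 8) = 0 ⇒ r = 8, -8 (distinct real).
General solution: y = C₁e^(8x) + C₂e^(-8x).


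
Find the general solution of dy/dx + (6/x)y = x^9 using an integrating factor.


P(x) = 6/x ⇒ μ = x^6.
(x^6 y)' = x^6·x^9 = x^15.
Integrate: x^6 y = x^16/(16) + C.
Solve for y: y = (1/16)x^10 + C/x^6.


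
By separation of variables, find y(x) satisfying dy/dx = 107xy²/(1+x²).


Separate: dy/y² = 107x/(1+x²) dx.
Integrate LHS: ∫ dy/y² = -1/y.
Integrate RHS via u = 1+x²: (107/2)ln(1+x²) + C.
Result: -1/y = (107/2)ln(1+x²) + C.


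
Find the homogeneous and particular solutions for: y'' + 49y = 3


Homogeneous part: r² + 49 = 0 ⇒ r = ±7i, so y_h = C₁cos(7x) + C₂sin(7x).
Try constant y_p = A; plug in: 49A = 3 ⇒ A = 3/49.
General solution: y = C₁cos(7x) + C₂sin(7x) + 3/49.


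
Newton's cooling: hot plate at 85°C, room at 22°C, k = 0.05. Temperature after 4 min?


Newton's law: dT/dt = -k(T - T_a) has solution T(t) = T_a + (T₀ - T_a)e^(-kt).
Plug in T_a = 22, T₀ = 85, k = 0.05, t = 4: T(4) = 22 + (63)e^(-0.20) ≈ 73.6°C.


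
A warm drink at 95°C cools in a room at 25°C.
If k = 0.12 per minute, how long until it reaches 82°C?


From T(t) = T_a + (T₀ - T_a)e^(-kt), set T(t) = 82:
(82 - 25) / (95 - 25) = e^(-0.12t), so t = -ln(0.814)/0.12 ≈ 1.7 minutes.


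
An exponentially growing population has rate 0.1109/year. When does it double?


Exponential growth: P(t) = P₀ e^(0.1109t). Set P(t)/P₀ = 2: e^(0.1109t) = 2.
Solve: t = ln(2)/0.1109 ≈ 6.25 years.


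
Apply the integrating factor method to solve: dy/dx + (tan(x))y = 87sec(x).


P(x) = tan(x) ⇒ μ = e^(∫tan(x)dx) = sec(x).
(sec(x) y)' = 87sec²(x) ⇒ sec(x) y = 87tan(x) + C.
Multiply by cos(x): y = 87sin(x) + C·cos(x).


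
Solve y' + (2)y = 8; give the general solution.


P(x) = 2, Q(x) = 8; integrating factor μ = e^(2x).
(μ y)' = 8e^(2x) ⇒ μ y = 4e^(2x) + C.
Divide by μ: y = 4 + Ce^(-2x).


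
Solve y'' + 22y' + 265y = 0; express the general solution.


Characteristic equation: r² + 22r + 265 = 0.
Discriminant is negative; roots r = -11 ± 12i (complex conjugate pair).
General solution uses e^(α x)(C₁ cos(β x) + C₂ sin(β x)): y = e^(-11x)(C₁cos(12x) + C₂sin(12x)).


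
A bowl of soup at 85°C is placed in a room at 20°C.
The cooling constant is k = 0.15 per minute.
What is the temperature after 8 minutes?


Newton's law: dT/dt = -k(T - T_a) has solution T(t) = T_a + (T₀ - T_a)e^(-kt).
Plug in T_a = 20, T₀ = 85, k = 0.15, t = 8: T(8) = 20 + (65)e^(-1.20) ≈ 39.6°C.


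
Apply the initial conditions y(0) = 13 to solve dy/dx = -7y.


General solution of y' = -7y is y = Ce^(-7x).
Apply y(0) = 13: C = 13.
Particular solution: y = 13e^(-7x).


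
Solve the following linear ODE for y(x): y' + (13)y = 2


P(x) = 13, Q(x) = 2; integrating factor μ = e^(13x).
(μ y)' = 2e^(13x) ⇒ μ y = (2/13)e^(13x) + C.
Divide by μ: y = 2/13 + Ce^(-13x).
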